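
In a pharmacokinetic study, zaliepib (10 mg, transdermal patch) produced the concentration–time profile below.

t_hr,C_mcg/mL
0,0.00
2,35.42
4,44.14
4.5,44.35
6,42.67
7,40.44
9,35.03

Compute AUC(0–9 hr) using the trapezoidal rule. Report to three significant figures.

Trapezoidal AUC_0→9:
  [0→2]: (0.00+35.42)/2 × 2 = 35.42
  [2→4]: (35.42+44.14)/2 × 2 = 79.56
  [4→4.5]: (44.14+44.35)/2 × 0.5 = 22.1225
  [4.5→6]: (44.35+42.67)/2 × 1.5 = 65.265
  [6→7]: (42.67+40.44)/2 × 1 = 41.555
  [7→9]: (40.44+35.03)/2 × 2 = 75.47
  Sum = 319.3925 mcg/mL·hr

AUC = 319 mcg/mL·hr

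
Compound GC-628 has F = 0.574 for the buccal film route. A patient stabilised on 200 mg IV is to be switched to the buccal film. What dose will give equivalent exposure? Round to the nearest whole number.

For equal systemic exposure: F × D_ev = D_iv
D_ev = D_iv / F = 200 / 0.574 = 348.432 mg

D_buccal = 348 mg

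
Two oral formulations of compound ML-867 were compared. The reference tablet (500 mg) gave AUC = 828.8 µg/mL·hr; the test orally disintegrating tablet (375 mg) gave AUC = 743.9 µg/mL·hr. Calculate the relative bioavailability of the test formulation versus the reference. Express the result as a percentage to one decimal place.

F_rel = 119.7%

F_rel = (AUC_test/D_test) / (AUC_ref/D_ref)
      = (743.9/375) / (828.8/500)
      = 1.98373 / 1.6576 = 1.1967 = 119.67%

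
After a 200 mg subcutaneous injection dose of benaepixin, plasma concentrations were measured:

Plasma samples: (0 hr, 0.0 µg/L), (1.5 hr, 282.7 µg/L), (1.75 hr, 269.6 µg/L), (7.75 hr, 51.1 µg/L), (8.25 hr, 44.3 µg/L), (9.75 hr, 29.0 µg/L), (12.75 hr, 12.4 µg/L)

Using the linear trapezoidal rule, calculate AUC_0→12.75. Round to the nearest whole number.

AUC = 1384 µg/L·hr

Trapezoidal AUC_0→12.75:
  [0→1.5]: (0.0+282.7)/2 × 1.5 = 212.025
  [1.5→1.75]: (282.7+269.6)/2 × 0.25 = 69.0375
  [1.75→7.75]: (269.6+51.1)/2 × 6 = 962.1
  [7.75→8.25]: (51.1+44.3)/2 × 0.5 = 23.85
  [8.25→9.75]: (44.3+29.0)/2 × 1.5 = 54.975
  [9.75→12.75]: (29.0+12.4)/2 × 3 = 62.1
  Sum = 1384.0875 µg/L·hr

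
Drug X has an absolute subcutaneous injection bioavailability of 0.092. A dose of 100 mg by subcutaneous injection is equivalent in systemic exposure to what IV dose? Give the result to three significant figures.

Systemic exposure from an extravascular dose = F × D_ev, so the equivalent IV dose is F × D_ev.
D_iv = F × D_ev = 0.092 × 100 = 9.2 mg

D_iv = 9.20 mg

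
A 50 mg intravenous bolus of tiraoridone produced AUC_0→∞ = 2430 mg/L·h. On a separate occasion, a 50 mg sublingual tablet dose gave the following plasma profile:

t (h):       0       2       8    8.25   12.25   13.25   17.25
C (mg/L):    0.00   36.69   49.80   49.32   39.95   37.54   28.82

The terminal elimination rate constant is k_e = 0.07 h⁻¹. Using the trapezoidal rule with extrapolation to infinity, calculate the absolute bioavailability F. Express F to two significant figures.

F = 0.44

Trapezoidal AUC_0→17.25 (sublingual tablet):
  [0→2]: (0.00+36.69)/2 × 2 = 36.69
  [2→8]: (36.69+49.80)/2 × 6 = 259.47
  [8→8.25]: (49.80+49.32)/2 × 0.25 = 12.39
  [8.25→12.25]: (49.32+39.95)/2 × 4 = 178.54
  [12.25→13.25]: (39.95+37.54)/2 × 1 = 38.745
  [13.25→17.25]: (37.54+28.82)/2 × 4 = 132.72
  Sum = 658.555 mg/L·h
Tail: C_last/k_e = 28.82/0.07 = 411.714
AUC_0→∞ (sublingual tablet) = 658.555 + 411.714 = 1070.269 mg/L·h
F = (AUC_ev/D_ev)/(AUC_iv/D_iv) = (1070.269/50)/(2430/50) = 21.40538/48.6 = 0.4404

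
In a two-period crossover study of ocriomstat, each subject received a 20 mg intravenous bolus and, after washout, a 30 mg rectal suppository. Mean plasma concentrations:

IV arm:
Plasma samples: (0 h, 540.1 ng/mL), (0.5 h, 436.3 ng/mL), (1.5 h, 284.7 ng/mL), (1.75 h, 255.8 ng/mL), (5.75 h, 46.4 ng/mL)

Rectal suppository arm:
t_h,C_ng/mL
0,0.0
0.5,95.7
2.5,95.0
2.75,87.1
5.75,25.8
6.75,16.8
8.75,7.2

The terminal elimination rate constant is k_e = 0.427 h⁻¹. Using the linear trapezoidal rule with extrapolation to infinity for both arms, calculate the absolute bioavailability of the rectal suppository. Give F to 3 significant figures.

F = 0.226

Trapezoidal AUC_0→5.75 (IV):
  [0→0.5]: (540.1+436.3)/2 × 0.5 = 244.1
  [0.5→1.5]: (436.3+284.7)/2 × 1 = 360.5
  [1.5→1.75]: (284.7+255.8)/2 × 0.25 = 67.5625
  [1.75→5.75]: (255.8+46.4)/2 × 4 = 604.4
  Sum = 1276.5625 ng/mL·h
IV tail: 46.4/0.427 = 108.665; AUC_iv,0→∞ = 1276.5625 + 108.665 = 1385.2275 ng/mL·h
Trapezoidal AUC_0→8.75 (rectal suppository):
  [0→0.5]: (0.0+95.7)/2 × 0.5 = 23.925
  [0.5→2.5]: (95.7+95.0)/2 × 2 = 190.7
  [2.5→2.75]: (95.0+87.1)/2 × 0.25 = 22.7625
  [2.75→5.75]: (87.1+25.8)/2 × 3 = 169.35
  [5.75→6.75]: (25.8+16.8)/2 × 1 = 21.3
  [6.75→8.75]: (16.8+7.2)/2 × 2 = 24.0
  Sum = 452.0375 ng/mL·h
rectal suppository tail: 7.2/0.427 = 16.862; AUC_ev,0→∞ = 452.0375 + 16.862 = 468.8995 ng/mL·h
F = (AUC_ev/D_ev)/(AUC_iv/D_iv) = (468.8995/30)/(1385.2275/20) = 15.63/69.261375 = 0.2257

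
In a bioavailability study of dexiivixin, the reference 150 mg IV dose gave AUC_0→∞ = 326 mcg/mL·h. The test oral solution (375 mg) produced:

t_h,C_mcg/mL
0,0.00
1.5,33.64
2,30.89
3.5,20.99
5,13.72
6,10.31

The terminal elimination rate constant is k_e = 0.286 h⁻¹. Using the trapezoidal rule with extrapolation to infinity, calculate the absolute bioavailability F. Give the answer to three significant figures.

Trapezoidal AUC_0→6 (oral solution):
  [0→1.5]: (0.00+33.64)/2 × 1.5 = 25.23
  [1.5→2]: (33.64+30.89)/2 × 0.5 = 16.1325
  [2→3.5]: (30.89+20.99)/2 × 1.5 = 38.91
  [3.5→5]: (20.99+13.72)/2 × 1.5 = 26.0325
  [5→6]: (13.72+10.31)/2 × 1 = 12.015
  Sum = 118.32 mcg/mL·h
Tail: C_last/k_e = 10.31/0.286 = 36.049
AUC_0→∞ (oral solution) = 118.32 + 36.049 = 154.369 mcg/mL·h
F = (AUC_ev/D_ev)/(AUC_iv/D_iv) = (154.369/375)/(326/150) = 0.411651/2.17333 = 0.1894

F = 0.189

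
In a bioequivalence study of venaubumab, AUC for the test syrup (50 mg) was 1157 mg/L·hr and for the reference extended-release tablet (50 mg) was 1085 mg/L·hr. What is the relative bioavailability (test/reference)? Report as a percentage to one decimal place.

F_rel = 106.6%

F_rel = (AUC_test/D_test) / (AUC_ref/D_ref)
      = (1157/50) / (1085/50)
      = 23.14 / 21.7 = 1.0664 = 106.64%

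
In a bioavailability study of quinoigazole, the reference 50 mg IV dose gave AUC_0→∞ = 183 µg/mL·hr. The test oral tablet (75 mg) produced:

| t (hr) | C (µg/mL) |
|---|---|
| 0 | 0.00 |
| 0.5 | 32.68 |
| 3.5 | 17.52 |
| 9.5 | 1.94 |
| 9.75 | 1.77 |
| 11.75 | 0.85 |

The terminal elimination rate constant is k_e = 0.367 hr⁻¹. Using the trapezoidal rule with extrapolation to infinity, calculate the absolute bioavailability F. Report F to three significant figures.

Trapezoidal AUC_0→11.75 (oral tablet):
  [0→0.5]: (0.00+32.68)/2 × 0.5 = 8.17
  [0.5→3.5]: (32.68+17.52)/2 × 3 = 75.3
  [3.5→9.5]: (17.52+1.94)/2 × 6 = 58.38
  [9.5→9.75]: (1.94+1.77)/2 × 0.25 = 0.46375
  [9.75→11.75]: (1.77+0.85)/2 × 2 = 2.62
  Sum = 144.93375 µg/mL·hr
Tail: C_last/k_e = 0.85/0.367 = 2.316
AUC_0→∞ (oral tablet) = 144.93375 + 2.316 = 147.24975 µg/mL·hr
F = (AUC_ev/D_ev)/(AUC_iv/D_iv) = (147.24975/75)/(183/50) = 1.96333/3.66 = 0.5364

F = 0.536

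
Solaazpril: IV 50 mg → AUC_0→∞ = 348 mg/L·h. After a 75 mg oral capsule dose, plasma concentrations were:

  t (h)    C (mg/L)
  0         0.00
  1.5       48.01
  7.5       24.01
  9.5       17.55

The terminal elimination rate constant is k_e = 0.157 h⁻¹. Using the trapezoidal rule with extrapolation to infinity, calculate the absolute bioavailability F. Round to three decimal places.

F = 0.777

Trapezoidal AUC_0→9.5 (oral capsule):
  [0→1.5]: (0.00+48.01)/2 × 1.5 = 36.0075
  [1.5→7.5]: (48.01+24.01)/2 × 6 = 216.06
  [7.5→9.5]: (24.01+17.55)/2 × 2 = 41.56
  Sum = 293.6275 mg/L·h
Tail: C_last/k_e = 17.55/0.157 = 111.783
AUC_0→∞ (oral capsule) = 293.6275 + 111.783 = 405.4105 mg/L·h
F = (AUC_ev/D_ev)/(AUC_iv/D_iv) = (405.4105/75)/(348/50) = 5.40547/6.96 = 0.7766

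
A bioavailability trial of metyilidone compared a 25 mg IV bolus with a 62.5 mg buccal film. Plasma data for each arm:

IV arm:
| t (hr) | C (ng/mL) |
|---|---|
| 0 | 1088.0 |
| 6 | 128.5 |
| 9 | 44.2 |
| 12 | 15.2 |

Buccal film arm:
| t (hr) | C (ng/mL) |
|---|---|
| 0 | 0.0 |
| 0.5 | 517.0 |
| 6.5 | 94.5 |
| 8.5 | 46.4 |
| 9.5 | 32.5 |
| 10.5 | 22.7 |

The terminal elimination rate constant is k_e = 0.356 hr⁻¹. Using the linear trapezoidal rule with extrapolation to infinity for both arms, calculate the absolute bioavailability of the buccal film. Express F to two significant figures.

Trapezoidal AUC_0→12 (IV):
  [0→6]: (1088.0+128.5)/2 × 6 = 3649.5
  [6→9]: (128.5+44.2)/2 × 3 = 259.05
  [9→12]: (44.2+15.2)/2 × 3 = 89.1
  Sum = 3997.65 ng/mL·hr
IV tail: 15.2/0.356 = 42.697; AUC_iv,0→∞ = 3997.65 + 42.697 = 4040.347 ng/mL·hr
Trapezoidal AUC_0→10.5 (buccal film):
  [0→0.5]: (0.0+517.0)/2 × 0.5 = 129.25
  [0.5→6.5]: (517.0+94.5)/2 × 6 = 1834.5
  [6.5→8.5]: (94.5+46.4)/2 × 2 = 140.9
  [8.5→9.5]: (46.4+32.5)/2 × 1 = 39.45
  [9.5→10.5]: (32.5+22.7)/2 × 1 = 27.6
  Sum = 2171.7 ng/mL·hr
buccal film tail: 22.7/0.356 = 63.764; AUC_ev,0→∞ = 2171.7 + 63.764 = 2235.464 ng/mL·hr
F = (AUC_ev/D_ev)/(AUC_iv/D_iv) = (2235.464/62.5)/(4040.347/25) = 35.767424/161.61388 = 0.2213

F = 0.22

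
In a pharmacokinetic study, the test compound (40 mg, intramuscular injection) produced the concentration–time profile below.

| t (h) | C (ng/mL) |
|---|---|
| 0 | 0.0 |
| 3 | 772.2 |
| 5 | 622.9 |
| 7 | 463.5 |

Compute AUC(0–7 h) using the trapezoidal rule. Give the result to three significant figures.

AUC = 3640 ng/mL·h

Trapezoidal AUC_0→7:
  [0→3]: (0.0+772.2)/2 × 3 = 1158.3
  [3→5]: (772.2+622.9)/2 × 2 = 1395.1
  [5→7]: (622.9+463.5)/2 × 2 = 1086.4
  Sum = 3639.8 ng/mL·h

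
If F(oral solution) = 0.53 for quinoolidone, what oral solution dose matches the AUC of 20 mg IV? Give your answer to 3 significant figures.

For equal systemic exposure: F × D_ev = D_iv
D_ev = D_iv / F = 20 / 0.53 = 37.7358 mg

D_oral = 37.7 mg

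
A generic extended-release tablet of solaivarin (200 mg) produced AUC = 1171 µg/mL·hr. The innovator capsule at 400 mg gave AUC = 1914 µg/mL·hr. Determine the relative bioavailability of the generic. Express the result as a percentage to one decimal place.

F_rel = 122.4%

F_rel = (AUC_test/D_test) / (AUC_ref/D_ref)
      = (1171/200) / (1914/400)
      = 5.855 / 4.785 = 1.2236 = 122.36%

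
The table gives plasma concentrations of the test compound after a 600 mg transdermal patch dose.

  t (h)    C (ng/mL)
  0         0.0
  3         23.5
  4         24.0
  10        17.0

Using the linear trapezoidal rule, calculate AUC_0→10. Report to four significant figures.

AUC = 182.0 ng/mL·h

Trapezoidal AUC_0→10:
  [0→3]: (0.0+23.5)/2 × 3 = 35.25
  [3→4]: (23.5+24.0)/2 × 1 = 23.75
  [4→10]: (24.0+17.0)/2 × 6 = 123.0
  Sum = 182.0 ng/mL·h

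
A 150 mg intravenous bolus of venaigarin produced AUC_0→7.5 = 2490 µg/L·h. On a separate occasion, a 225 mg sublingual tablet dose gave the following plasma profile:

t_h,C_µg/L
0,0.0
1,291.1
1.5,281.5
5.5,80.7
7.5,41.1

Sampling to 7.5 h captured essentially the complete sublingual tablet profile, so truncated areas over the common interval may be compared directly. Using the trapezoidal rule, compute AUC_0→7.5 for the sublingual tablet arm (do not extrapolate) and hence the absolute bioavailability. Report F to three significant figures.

F = 0.304

Trapezoidal AUC_0→7.5 (sublingual tablet):
  [0→1]: (0.0+291.1)/2 × 1 = 145.55
  [1→1.5]: (291.1+281.5)/2 × 0.5 = 143.15
  [1.5→5.5]: (281.5+80.7)/2 × 4 = 724.4
  [5.5→7.5]: (80.7+41.1)/2 × 2 = 121.8
  Sum = 1134.9 µg/L·h
F = (AUC_ev/D_ev)/(AUC_iv/D_iv) = (1134.9/225)/(2490/150) = 5.044/16.6 = 0.3039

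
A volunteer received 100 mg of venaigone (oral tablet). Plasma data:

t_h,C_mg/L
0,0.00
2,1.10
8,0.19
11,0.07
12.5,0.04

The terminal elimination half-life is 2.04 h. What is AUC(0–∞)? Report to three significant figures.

AUC = 5.56 mg/L·h

Trapezoidal AUC_0→12.5:
  [0→2]: (0.00+1.10)/2 × 2 = 1.1
  [2→8]: (1.10+0.19)/2 × 6 = 3.87
  [8→11]: (0.19+0.07)/2 × 3 = 0.39
  [11→12.5]: (0.07+0.04)/2 × 1.5 = 0.0825
  Sum = 5.4425 mg/L·h
k_e = ln2 / t½ = 0.693147 / 2.04 = 0.3398 h^-1
Extrapolated tail: C_last / k_e = 0.04 / 0.3398 = 0.118
AUC_0→∞ = 5.4425 + 0.118 = 5.5605 mg/L·h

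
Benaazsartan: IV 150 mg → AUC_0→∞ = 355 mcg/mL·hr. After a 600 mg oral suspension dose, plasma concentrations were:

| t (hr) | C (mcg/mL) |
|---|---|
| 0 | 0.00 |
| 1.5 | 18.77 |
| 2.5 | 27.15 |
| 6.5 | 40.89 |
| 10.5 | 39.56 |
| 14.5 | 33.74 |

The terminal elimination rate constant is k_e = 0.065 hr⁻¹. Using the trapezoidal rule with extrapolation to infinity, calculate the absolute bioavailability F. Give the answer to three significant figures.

F = 0.704

Trapezoidal AUC_0→14.5 (oral suspension):
  [0→1.5]: (0.00+18.77)/2 × 1.5 = 14.0775
  [1.5→2.5]: (18.77+27.15)/2 × 1 = 22.96
  [2.5→6.5]: (27.15+40.89)/2 × 4 = 136.08
  [6.5→10.5]: (40.89+39.56)/2 × 4 = 160.9
  [10.5→14.5]: (39.56+33.74)/2 × 4 = 146.6
  Sum = 480.6175 mcg/mL·hr
Tail: C_last/k_e = 33.74/0.065 = 519.077
AUC_0→∞ (oral suspension) = 480.6175 + 519.077 = 999.6945 mcg/mL·hr
F = (AUC_ev/D_ev)/(AUC_iv/D_iv) = (999.6945/600)/(355/150) = 1.6661575/2.36667 = 0.7040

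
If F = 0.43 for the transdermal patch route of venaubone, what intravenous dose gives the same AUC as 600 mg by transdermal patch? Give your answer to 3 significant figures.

Systemic exposure from an extravascular dose = F × D_ev, so the equivalent IV dose is F × D_ev.
D_iv = F × D_ev = 0.43 × 600 = 258 mg

D_iv = 258 mg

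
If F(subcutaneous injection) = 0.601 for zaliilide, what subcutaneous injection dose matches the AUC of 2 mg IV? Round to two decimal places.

D_subcutaneous = 3.33 mg

For equal systemic exposure: F × D_ev = D_iv
D_ev = D_iv / F = 2 / 0.601 = 3.32779 mg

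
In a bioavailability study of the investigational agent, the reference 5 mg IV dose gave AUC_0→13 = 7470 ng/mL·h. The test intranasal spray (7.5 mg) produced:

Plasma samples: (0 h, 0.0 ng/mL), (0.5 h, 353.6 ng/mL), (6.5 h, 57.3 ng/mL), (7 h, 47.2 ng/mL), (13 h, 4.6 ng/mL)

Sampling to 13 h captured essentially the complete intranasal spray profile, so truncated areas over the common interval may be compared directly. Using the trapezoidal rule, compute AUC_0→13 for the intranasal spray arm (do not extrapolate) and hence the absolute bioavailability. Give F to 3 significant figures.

Trapezoidal AUC_0→13 (intranasal spray):
  [0→0.5]: (0.0+353.6)/2 × 0.5 = 88.4
  [0.5→6.5]: (353.6+57.3)/2 × 6 = 1232.7
  [6.5→7]: (57.3+47.2)/2 × 0.5 = 26.125
  [7→13]: (47.2+4.6)/2 × 6 = 155.4
  Sum = 1502.625 ng/mL·h
F = (AUC_ev/D_ev)/(AUC_iv/D_iv) = (1502.625/7.5)/(7470/5) = 200.35/1494 = 0.1341

F = 0.134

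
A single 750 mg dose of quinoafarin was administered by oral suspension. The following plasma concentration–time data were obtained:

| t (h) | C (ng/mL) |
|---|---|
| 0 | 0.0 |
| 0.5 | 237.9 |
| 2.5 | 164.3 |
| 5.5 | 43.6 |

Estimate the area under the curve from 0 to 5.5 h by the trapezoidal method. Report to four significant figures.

Trapezoidal AUC_0→5.5:
  [0→0.5]: (0.0+237.9)/2 × 0.5 = 59.475
  [0.5→2.5]: (237.9+164.3)/2 × 2 = 402.2
  [2.5→5.5]: (164.3+43.6)/2 × 3 = 311.85
  Sum = 773.525 ng/mL·h

AUC = 773.5 ng/mL·h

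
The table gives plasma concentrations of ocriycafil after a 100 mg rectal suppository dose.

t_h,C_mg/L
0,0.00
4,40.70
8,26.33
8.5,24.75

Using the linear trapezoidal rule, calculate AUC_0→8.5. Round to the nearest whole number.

Trapezoidal AUC_0→8.5:
  [0→4]: (0.00+40.70)/2 × 4 = 81.4
  [4→8]: (40.70+26.33)/2 × 4 = 134.06
  [8→8.5]: (26.33+24.75)/2 × 0.5 = 12.77
  Sum = 228.23 mg/L·h

AUC = 228 mg/L·h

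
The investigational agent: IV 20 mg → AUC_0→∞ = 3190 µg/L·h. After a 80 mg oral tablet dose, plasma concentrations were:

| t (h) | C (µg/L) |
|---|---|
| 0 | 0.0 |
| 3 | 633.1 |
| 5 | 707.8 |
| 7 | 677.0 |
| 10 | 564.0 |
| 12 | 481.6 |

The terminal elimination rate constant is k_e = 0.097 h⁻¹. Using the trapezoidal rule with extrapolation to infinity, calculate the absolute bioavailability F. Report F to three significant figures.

Trapezoidal AUC_0→12 (oral tablet):
  [0→3]: (0.0+633.1)/2 × 3 = 949.65
  [3→5]: (633.1+707.8)/2 × 2 = 1340.9
  [5→7]: (707.8+677.0)/2 × 2 = 1384.8
  [7→10]: (677.0+564.0)/2 × 3 = 1861.5
  [10→12]: (564.0+481.6)/2 × 2 = 1045.6
  Sum = 6582.45 µg/L·h
Tail: C_last/k_e = 481.6/0.097 = 4964.948
AUC_0→∞ (oral tablet) = 6582.45 + 4964.948 = 11547.398 µg/L·h
F = (AUC_ev/D_ev)/(AUC_iv/D_iv) = (11547.398/80)/(3190/20) = 144.342/159.5 = 0.9050

F = 0.905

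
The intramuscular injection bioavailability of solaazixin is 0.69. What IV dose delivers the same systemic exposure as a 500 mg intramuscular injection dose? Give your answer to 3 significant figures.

Systemic exposure from an extravascular dose = F × D_ev, so the equivalent IV dose is F × D_ev.
D_iv = F × D_ev = 0.69 × 500 = 345 mg

D_iv = 345 mg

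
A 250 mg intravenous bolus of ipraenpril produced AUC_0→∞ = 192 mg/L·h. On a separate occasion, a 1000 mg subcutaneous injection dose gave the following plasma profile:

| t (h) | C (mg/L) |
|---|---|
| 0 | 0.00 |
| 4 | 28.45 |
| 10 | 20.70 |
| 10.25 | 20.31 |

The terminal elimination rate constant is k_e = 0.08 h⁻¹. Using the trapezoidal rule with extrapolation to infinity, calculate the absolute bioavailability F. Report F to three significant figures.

F = 0.603

Trapezoidal AUC_0→10.25 (subcutaneous injection):
  [0→4]: (0.00+28.45)/2 × 4 = 56.9
  [4→10]: (28.45+20.70)/2 × 6 = 147.45
  [10→10.25]: (20.70+20.31)/2 × 0.25 = 5.12625
  Sum = 209.47625 mg/L·h
Tail: C_last/k_e = 20.31/0.08 = 253.875
AUC_0→∞ (subcutaneous injection) = 209.47625 + 253.875 = 463.35125 mg/L·h
F = (AUC_ev/D_ev)/(AUC_iv/D_iv) = (463.35125/1000)/(192/250) = 0.46335125/0.768 = 0.6033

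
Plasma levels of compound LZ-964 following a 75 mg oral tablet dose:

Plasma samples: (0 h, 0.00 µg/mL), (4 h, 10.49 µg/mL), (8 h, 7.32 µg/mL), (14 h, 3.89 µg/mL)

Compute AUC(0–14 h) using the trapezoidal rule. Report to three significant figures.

Trapezoidal AUC_0→14:
  [0→4]: (0.00+10.49)/2 × 4 = 20.98
  [4→8]: (10.49+7.32)/2 × 4 = 35.62
  [8→14]: (7.32+3.89)/2 × 6 = 33.63
  Sum = 90.23 µg/mL·h

AUC = 90.2 µg/mL·h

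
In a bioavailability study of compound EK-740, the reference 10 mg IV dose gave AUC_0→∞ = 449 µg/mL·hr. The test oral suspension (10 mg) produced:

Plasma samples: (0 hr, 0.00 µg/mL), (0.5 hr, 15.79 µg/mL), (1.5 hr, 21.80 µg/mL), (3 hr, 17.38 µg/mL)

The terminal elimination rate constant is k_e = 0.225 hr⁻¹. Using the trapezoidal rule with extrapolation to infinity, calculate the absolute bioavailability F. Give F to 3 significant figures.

F = 0.288

Trapezoidal AUC_0→3 (oral suspension):
  [0→0.5]: (0.00+15.79)/2 × 0.5 = 3.9475
  [0.5→1.5]: (15.79+21.80)/2 × 1 = 18.795
  [1.5→3]: (21.80+17.38)/2 × 1.5 = 29.385
  Sum = 52.1275 µg/mL·hr
Tail: C_last/k_e = 17.38/0.225 = 77.244
AUC_0→∞ (oral suspension) = 52.1275 + 77.244 = 129.3715 µg/mL·hr
F = (AUC_ev/D_ev)/(AUC_iv/D_iv) = (129.3715/10)/(449/10) = 12.93715/44.9 = 0.2881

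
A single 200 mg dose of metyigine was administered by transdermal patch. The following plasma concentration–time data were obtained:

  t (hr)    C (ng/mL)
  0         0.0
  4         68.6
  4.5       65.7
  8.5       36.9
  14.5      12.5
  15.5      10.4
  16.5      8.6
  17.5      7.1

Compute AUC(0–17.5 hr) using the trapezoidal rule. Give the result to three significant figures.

Trapezoidal AUC_0→17.5:
  [0→4]: (0.0+68.6)/2 × 4 = 137.2
  [4→4.5]: (68.6+65.7)/2 × 0.5 = 33.575
  [4.5→8.5]: (65.7+36.9)/2 × 4 = 205.2
  [8.5→14.5]: (36.9+12.5)/2 × 6 = 148.2
  [14.5→15.5]: (12.5+10.4)/2 × 1 = 11.45
  [15.5→16.5]: (10.4+8.6)/2 × 1 = 9.5
  [16.5→17.5]: (8.6+7.1)/2 × 1 = 7.85
  Sum = 552.975 ng/mL·hr

AUC = 553 ng/mL·hr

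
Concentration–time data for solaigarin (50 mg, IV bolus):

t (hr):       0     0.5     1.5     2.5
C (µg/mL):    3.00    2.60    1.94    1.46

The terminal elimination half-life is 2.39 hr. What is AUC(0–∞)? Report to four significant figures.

AUC = 10.40 µg/mL·hr

Trapezoidal AUC_0→2.5:
  [0→0.5]: (3.00+2.60)/2 × 0.5 = 1.4
  [0.5→1.5]: (2.60+1.94)/2 × 1 = 2.27
  [1.5→2.5]: (1.94+1.46)/2 × 1 = 1.7
  Sum = 5.37 µg/mL·hr
k_e = ln2 / t½ = 0.693147 / 2.39 = 0.2900 hr^-1
Extrapolated tail: C_last / k_e = 1.46 / 0.29 = 5.034
AUC_0→∞ = 5.37 + 5.034 = 10.404 µg/mL·hr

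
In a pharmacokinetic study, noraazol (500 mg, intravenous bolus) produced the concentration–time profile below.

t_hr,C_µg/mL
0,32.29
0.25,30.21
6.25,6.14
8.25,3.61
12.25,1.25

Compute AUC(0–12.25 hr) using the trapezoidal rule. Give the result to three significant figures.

Trapezoidal AUC_0→12.25:
  [0→0.25]: (32.29+30.21)/2 × 0.25 = 7.8125
  [0.25→6.25]: (30.21+6.14)/2 × 6 = 109.05
  [6.25→8.25]: (6.14+3.61)/2 × 2 = 9.75
  [8.25→12.25]: (3.61+1.25)/2 × 4 = 9.72
  Sum = 136.3325 µg/mL·hr

AUC = 136 µg/mL·hr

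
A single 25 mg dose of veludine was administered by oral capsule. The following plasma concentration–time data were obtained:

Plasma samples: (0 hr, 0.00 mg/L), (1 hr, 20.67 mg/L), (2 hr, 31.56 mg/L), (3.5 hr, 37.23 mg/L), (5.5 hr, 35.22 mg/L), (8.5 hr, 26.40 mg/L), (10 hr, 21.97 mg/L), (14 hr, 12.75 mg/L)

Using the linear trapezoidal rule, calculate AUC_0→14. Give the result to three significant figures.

AUC = 359 mg/L·hr

Trapezoidal AUC_0→14:
  [0→1]: (0.00+20.67)/2 × 1 = 10.335
  [1→2]: (20.67+31.56)/2 × 1 = 26.115
  [2→3.5]: (31.56+37.23)/2 × 1.5 = 51.5925
  [3.5→5.5]: (37.23+35.22)/2 × 2 = 72.45
  [5.5→8.5]: (35.22+26.40)/2 × 3 = 92.43
  [8.5→10]: (26.40+21.97)/2 × 1.5 = 36.2775
  [10→14]: (21.97+12.75)/2 × 4 = 69.44
  Sum = 358.64 mg/L·hr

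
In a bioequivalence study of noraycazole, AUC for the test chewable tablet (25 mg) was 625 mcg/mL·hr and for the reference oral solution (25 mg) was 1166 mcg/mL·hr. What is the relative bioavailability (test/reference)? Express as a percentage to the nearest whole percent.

F_rel = (AUC_test/D_test) / (AUC_ref/D_ref)
      = (625/25) / (1166/25)
      = 25 / 46.64 = 0.5360 = 53.60%

F_rel = 54%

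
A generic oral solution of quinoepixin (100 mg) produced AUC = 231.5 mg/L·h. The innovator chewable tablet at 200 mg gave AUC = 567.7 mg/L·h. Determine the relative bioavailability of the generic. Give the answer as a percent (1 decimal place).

F_rel = 81.6%

F_rel = (AUC_test/D_test) / (AUC_ref/D_ref)
      = (231.5/100) / (567.7/200)
      = 2.315 / 2.8385 = 0.8156 = 81.56%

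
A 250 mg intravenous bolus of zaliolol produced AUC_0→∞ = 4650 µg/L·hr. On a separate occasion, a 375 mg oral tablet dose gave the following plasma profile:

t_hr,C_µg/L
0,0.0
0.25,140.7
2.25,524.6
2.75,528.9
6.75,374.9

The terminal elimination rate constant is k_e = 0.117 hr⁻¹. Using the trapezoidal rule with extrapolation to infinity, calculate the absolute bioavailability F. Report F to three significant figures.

Trapezoidal AUC_0→6.75 (oral tablet):
  [0→0.25]: (0.0+140.7)/2 × 0.25 = 17.5875
  [0.25→2.25]: (140.7+524.6)/2 × 2 = 665.3
  [2.25→2.75]: (524.6+528.9)/2 × 0.5 = 263.375
  [2.75→6.75]: (528.9+374.9)/2 × 4 = 1807.6
  Sum = 2753.8625 µg/L·hr
Tail: C_last/k_e = 374.9/0.117 = 3204.274
AUC_0→∞ (oral tablet) = 2753.8625 + 3204.274 = 5958.1365 µg/L·hr
F = (AUC_ev/D_ev)/(AUC_iv/D_iv) = (5958.1365/375)/(4650/250) = 15.888364/18.6 = 0.8542

F = 0.854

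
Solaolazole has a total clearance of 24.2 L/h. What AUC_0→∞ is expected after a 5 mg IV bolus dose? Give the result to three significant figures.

AUC = 0.207 mg/L·h

AUC_0→∞ = Dose_iv / CL
        = 5 / 24.2 = 0.206612 mg/L·h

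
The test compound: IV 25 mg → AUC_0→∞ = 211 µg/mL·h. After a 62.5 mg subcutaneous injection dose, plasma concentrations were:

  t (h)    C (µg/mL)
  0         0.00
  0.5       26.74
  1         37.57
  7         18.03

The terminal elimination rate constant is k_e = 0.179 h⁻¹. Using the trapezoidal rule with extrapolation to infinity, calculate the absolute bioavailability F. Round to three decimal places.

F = 0.550

Trapezoidal AUC_0→7 (subcutaneous injection):
  [0→0.5]: (0.00+26.74)/2 × 0.5 = 6.685
  [0.5→1]: (26.74+37.57)/2 × 0.5 = 16.0775
  [1→7]: (37.57+18.03)/2 × 6 = 166.8
  Sum = 189.5625 µg/mL·h
Tail: C_last/k_e = 18.03/0.179 = 100.726
AUC_0→∞ (subcutaneous injection) = 189.5625 + 100.726 = 290.2885 µg/mL·h
F = (AUC_ev/D_ev)/(AUC_iv/D_iv) = (290.2885/62.5)/(211/25) = 4.644616/8.44 = 0.5503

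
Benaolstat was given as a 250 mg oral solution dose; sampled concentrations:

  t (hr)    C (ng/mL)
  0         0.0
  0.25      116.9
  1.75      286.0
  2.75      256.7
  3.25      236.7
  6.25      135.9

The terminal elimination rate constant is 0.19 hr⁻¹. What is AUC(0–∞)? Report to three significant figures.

Trapezoidal AUC_0→6.25:
  [0→0.25]: (0.0+116.9)/2 × 0.25 = 14.6125
  [0.25→1.75]: (116.9+286.0)/2 × 1.5 = 302.175
  [1.75→2.75]: (286.0+256.7)/2 × 1 = 271.35
  [2.75→3.25]: (256.7+236.7)/2 × 0.5 = 123.35
  [3.25→6.25]: (236.7+135.9)/2 × 3 = 558.9
  Sum = 1270.3875 ng/mL·hr
Extrapolated tail: C_last / k_e = 135.9 / 0.19 = 715.263
AUC_0→∞ = 1270.3875 + 715.263 = 1985.6505 ng/mL·hr

AUC = 1990 ng/mL·hr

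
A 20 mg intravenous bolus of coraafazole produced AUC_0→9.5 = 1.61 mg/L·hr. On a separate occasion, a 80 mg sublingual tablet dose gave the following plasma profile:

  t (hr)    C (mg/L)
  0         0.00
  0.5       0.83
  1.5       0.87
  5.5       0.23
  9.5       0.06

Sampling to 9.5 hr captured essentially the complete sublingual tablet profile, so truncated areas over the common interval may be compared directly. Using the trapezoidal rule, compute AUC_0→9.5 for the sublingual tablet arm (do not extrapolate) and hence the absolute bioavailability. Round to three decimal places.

F = 0.596

Trapezoidal AUC_0→9.5 (sublingual tablet):
  [0→0.5]: (0.00+0.83)/2 × 0.5 = 0.2075
  [0.5→1.5]: (0.83+0.87)/2 × 1 = 0.85
  [1.5→5.5]: (0.87+0.23)/2 × 4 = 2.2
  [5.5→9.5]: (0.23+0.06)/2 × 4 = 0.58
  Sum = 3.8375 mg/L·hr
F = (AUC_ev/D_ev)/(AUC_iv/D_iv) = (3.8375/80)/(1.61/20) = 0.04796875/0.0805 = 0.5959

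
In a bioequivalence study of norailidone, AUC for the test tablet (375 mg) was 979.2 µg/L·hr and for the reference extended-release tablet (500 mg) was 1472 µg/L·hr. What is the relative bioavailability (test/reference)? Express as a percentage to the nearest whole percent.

F_rel = 89%

F_rel = (AUC_test/D_test) / (AUC_ref/D_ref)
      = (979.2/375) / (1472/500)
      = 2.6112 / 2.944 = 0.8870 = 88.70%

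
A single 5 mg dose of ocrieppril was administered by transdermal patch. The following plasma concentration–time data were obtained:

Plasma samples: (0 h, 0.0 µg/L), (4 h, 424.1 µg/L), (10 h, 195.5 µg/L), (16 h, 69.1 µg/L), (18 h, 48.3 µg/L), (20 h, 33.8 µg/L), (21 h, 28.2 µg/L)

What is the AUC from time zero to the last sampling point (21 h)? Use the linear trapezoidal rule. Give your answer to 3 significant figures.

Trapezoidal AUC_0→21:
  [0→4]: (0.0+424.1)/2 × 4 = 848.2
  [4→10]: (424.1+195.5)/2 × 6 = 1858.8
  [10→16]: (195.5+69.1)/2 × 6 = 793.8
  [16→18]: (69.1+48.3)/2 × 2 = 117.4
  [18→20]: (48.3+33.8)/2 × 2 = 82.1
  [20→21]: (33.8+28.2)/2 × 1 = 31.0
  Sum = 3731.3 µg/L·h

AUC = 3730 µg/L·h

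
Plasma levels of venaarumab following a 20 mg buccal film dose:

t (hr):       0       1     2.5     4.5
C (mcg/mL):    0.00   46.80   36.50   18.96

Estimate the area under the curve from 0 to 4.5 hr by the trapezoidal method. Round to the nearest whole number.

Trapezoidal AUC_0→4.5:
  [0→1]: (0.00+46.80)/2 × 1 = 23.4
  [1→2.5]: (46.80+36.50)/2 × 1.5 = 62.475
  [2.5→4.5]: (36.50+18.96)/2 × 2 = 55.46
  Sum = 141.335 mcg/mL·hr

AUC = 141 mcg/mL·hr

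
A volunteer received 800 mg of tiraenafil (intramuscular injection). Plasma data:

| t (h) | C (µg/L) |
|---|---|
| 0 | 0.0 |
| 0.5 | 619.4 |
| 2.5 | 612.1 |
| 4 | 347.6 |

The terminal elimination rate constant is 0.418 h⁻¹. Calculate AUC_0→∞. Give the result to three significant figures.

AUC = 2940 µg/L·h

Trapezoidal AUC_0→4:
  [0→0.5]: (0.0+619.4)/2 × 0.5 = 154.85
  [0.5→2.5]: (619.4+612.1)/2 × 2 = 1231.5
  [2.5→4]: (612.1+347.6)/2 × 1.5 = 719.775
  Sum = 2106.125 µg/L·h
Extrapolated tail: C_last / k_e = 347.6 / 0.418 = 831.579
AUC_0→∞ = 2106.125 + 831.579 = 2937.704 µg/L·h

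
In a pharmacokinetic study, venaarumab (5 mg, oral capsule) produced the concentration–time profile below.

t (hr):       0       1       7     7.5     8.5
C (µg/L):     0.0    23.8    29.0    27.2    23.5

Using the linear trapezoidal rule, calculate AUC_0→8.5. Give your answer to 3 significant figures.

Trapezoidal AUC_0→8.5:
  [0→1]: (0.0+23.8)/2 × 1 = 11.9
  [1→7]: (23.8+29.0)/2 × 6 = 158.4
  [7→7.5]: (29.0+27.2)/2 × 0.5 = 14.05
  [7.5→8.5]: (27.2+23.5)/2 × 1 = 25.35
  Sum = 209.7 µg/L·hr

AUC = 210 µg/L·hr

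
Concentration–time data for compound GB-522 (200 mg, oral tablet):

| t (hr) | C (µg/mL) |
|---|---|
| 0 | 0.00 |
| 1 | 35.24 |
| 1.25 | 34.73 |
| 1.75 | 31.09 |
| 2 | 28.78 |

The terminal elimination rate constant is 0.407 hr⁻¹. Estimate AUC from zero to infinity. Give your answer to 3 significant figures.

AUC = 121 µg/mL·hr

Trapezoidal AUC_0→2:
  [0→1]: (0.00+35.24)/2 × 1 = 17.62
  [1→1.25]: (35.24+34.73)/2 × 0.25 = 8.74625
  [1.25→1.75]: (34.73+31.09)/2 × 0.5 = 16.455
  [1.75→2]: (31.09+28.78)/2 × 0.25 = 7.48375
  Sum = 50.305 µg/mL·hr
Extrapolated tail: C_last / k_e = 28.78 / 0.407 = 70.713
AUC_0→∞ = 50.305 + 70.713 = 121.018 µg/mL·hr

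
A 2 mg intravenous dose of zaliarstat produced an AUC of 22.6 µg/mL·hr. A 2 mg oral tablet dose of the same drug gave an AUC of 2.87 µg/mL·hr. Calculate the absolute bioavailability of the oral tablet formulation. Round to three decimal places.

F = 0.127

F = (AUC_ev / D_ev) / (AUC_iv / D_iv)
  = (2.87/2) / (22.6/2)
  = 1.435 / 11.3 = 0.1270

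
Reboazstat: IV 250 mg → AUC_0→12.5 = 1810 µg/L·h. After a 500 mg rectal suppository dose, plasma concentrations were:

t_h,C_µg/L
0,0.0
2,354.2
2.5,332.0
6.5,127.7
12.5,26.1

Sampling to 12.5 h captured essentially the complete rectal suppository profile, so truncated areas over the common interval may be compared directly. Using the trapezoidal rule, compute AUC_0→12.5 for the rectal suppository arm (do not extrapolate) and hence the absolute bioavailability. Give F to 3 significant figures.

Trapezoidal AUC_0→12.5 (rectal suppository):
  [0→2]: (0.0+354.2)/2 × 2 = 354.2
  [2→2.5]: (354.2+332.0)/2 × 0.5 = 171.55
  [2.5→6.5]: (332.0+127.7)/2 × 4 = 919.4
  [6.5→12.5]: (127.7+26.1)/2 × 6 = 461.4
  Sum = 1906.55 µg/L·h
F = (AUC_ev/D_ev)/(AUC_iv/D_iv) = (1906.55/500)/(1810/250) = 3.8131/7.24 = 0.5267

F = 0.527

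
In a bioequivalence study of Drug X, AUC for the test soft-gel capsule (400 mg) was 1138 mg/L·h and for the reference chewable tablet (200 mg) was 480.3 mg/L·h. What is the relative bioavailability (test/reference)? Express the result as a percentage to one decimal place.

F_rel = 118.5%

F_rel = (AUC_test/D_test) / (AUC_ref/D_ref)
      = (1138/400) / (480.3/200)
      = 2.845 / 2.4015 = 1.1847 = 118.47%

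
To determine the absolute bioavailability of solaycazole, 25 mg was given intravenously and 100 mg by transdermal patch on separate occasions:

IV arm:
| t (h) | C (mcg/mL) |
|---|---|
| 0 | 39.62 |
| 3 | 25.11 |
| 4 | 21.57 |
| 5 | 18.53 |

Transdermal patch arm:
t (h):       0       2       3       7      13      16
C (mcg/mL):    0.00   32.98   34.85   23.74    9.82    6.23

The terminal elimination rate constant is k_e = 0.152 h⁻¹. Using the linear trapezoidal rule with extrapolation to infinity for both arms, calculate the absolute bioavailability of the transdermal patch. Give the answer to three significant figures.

Trapezoidal AUC_0→5 (IV):
  [0→3]: (39.62+25.11)/2 × 3 = 97.095
  [3→4]: (25.11+21.57)/2 × 1 = 23.34
  [4→5]: (21.57+18.53)/2 × 1 = 20.05
  Sum = 140.485 mcg/mL·h
IV tail: 18.53/0.152 = 121.908; AUC_iv,0→∞ = 140.485 + 121.908 = 262.393 mcg/mL·h
Trapezoidal AUC_0→16 (transdermal patch):
  [0→2]: (0.00+32.98)/2 × 2 = 32.98
  [2→3]: (32.98+34.85)/2 × 1 = 33.915
  [3→7]: (34.85+23.74)/2 × 4 = 117.18
  [7→13]: (23.74+9.82)/2 × 6 = 100.68
  [13→16]: (9.82+6.23)/2 × 3 = 24.075
  Sum = 308.83 mcg/mL·h
transdermal patch tail: 6.23/0.152 = 40.987; AUC_ev,0→∞ = 308.83 + 40.987 = 349.817 mcg/mL·h
F = (AUC_ev/D_ev)/(AUC_iv/D_iv) = (349.817/100)/(262.393/25) = 3.49817/10.49572 = 0.3333

F = 0.333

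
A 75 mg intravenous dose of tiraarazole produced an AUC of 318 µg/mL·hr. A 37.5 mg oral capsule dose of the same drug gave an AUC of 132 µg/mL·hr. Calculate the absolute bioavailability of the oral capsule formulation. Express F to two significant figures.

F = (AUC_ev / D_ev) / (AUC_iv / D_iv)
  = (132/37.5) / (318/75)
  = 3.52 / 4.24 = 0.8302

F = 0.83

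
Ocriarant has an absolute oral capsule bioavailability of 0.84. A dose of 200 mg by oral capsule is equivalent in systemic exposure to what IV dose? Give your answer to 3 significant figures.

Systemic exposure from an extravascular dose = F × D_ev, so the equivalent IV dose is F × D_ev.
D_iv = F × D_ev = 0.84 × 200 = 168 mg

D_iv = 168 mg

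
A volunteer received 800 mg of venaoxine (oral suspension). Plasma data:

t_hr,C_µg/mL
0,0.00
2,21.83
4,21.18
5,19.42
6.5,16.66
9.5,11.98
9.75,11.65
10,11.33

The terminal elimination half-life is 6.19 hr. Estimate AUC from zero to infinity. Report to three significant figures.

Trapezoidal AUC_0→10:
  [0→2]: (0.00+21.83)/2 × 2 = 21.83
  [2→4]: (21.83+21.18)/2 × 2 = 43.01
  [4→5]: (21.18+19.42)/2 × 1 = 20.3
  [5→6.5]: (19.42+16.66)/2 × 1.5 = 27.06
  [6.5→9.5]: (16.66+11.98)/2 × 3 = 42.96
  [9.5→9.75]: (11.98+11.65)/2 × 0.25 = 2.95375
  [9.75→10]: (11.65+11.33)/2 × 0.25 = 2.8725
  Sum = 160.98625 µg/mL·hr
k_e = ln2 / t½ = 0.693147 / 6.19 = 0.1120 hr^-1
Extrapolated tail: C_last / k_e = 11.33 / 0.112 = 101.161
AUC_0→∞ = 160.98625 + 101.161 = 262.14725 µg/mL·hr

AUC = 262 µg/mL·hr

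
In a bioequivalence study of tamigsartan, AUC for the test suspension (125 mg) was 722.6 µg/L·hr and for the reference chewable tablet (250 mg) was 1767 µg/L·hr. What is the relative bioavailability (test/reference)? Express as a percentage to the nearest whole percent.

F_rel = 82%

F_rel = (AUC_test/D_test) / (AUC_ref/D_ref)
      = (722.6/125) / (1767/250)
      = 5.7808 / 7.068 = 0.8179 = 81.79%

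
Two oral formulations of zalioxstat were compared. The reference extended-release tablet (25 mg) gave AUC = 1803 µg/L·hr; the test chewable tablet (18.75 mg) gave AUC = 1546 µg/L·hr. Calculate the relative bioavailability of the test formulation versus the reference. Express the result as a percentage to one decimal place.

F_rel = (AUC_test/D_test) / (AUC_ref/D_ref)
      = (1546/18.75) / (1803/25)
      = 82.4533 / 72.12 = 1.1433 = 114.33%

F_rel = 114.3%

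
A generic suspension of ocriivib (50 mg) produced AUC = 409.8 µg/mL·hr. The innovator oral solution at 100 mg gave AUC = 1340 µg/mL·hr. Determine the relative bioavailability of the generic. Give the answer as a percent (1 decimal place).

F_rel = 61.2%

F_rel = (AUC_test/D_test) / (AUC_ref/D_ref)
      = (409.8/50) / (1340/100)
      = 8.196 / 13.4 = 0.6116 = 61.16%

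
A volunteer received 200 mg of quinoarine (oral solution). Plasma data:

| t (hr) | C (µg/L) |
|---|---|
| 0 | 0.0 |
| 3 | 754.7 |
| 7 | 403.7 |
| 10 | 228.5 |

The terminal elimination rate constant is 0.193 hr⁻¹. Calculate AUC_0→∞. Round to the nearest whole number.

AUC = 5581 µg/L·hr

Trapezoidal AUC_0→10:
  [0→3]: (0.0+754.7)/2 × 3 = 1132.05
  [3→7]: (754.7+403.7)/2 × 4 = 2316.8
  [7→10]: (403.7+228.5)/2 × 3 = 948.3
  Sum = 4397.15 µg/L·hr
Extrapolated tail: C_last / k_e = 228.5 / 0.193 = 1183.938
AUC_0→∞ = 4397.15 + 1183.938 = 5581.088 µg/L·hr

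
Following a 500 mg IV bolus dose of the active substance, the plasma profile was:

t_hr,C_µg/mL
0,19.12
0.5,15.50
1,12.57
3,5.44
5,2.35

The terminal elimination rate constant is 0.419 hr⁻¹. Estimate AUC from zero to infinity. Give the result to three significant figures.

AUC = 47.1 µg/mL·hr

Trapezoidal AUC_0→5:
  [0→0.5]: (19.12+15.50)/2 × 0.5 = 8.655
  [0.5→1]: (15.50+12.57)/2 × 0.5 = 7.0175
  [1→3]: (12.57+5.44)/2 × 2 = 18.01
  [3→5]: (5.44+2.35)/2 × 2 = 7.79
  Sum = 41.4725 µg/mL·hr
Extrapolated tail: C_last / k_e = 2.35 / 0.419 = 5.609
AUC_0→∞ = 41.4725 + 5.609 = 47.0815 µg/mL·hr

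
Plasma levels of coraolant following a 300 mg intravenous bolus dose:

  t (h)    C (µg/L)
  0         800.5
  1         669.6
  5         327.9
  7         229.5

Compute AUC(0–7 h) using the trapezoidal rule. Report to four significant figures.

Trapezoidal AUC_0→7:
  [0→1]: (800.5+669.6)/2 × 1 = 735.05
  [1→5]: (669.6+327.9)/2 × 4 = 1995.0
  [5→7]: (327.9+229.5)/2 × 2 = 557.4
  Sum = 3287.45 µg/L·h

AUC = 3287 µg/L·h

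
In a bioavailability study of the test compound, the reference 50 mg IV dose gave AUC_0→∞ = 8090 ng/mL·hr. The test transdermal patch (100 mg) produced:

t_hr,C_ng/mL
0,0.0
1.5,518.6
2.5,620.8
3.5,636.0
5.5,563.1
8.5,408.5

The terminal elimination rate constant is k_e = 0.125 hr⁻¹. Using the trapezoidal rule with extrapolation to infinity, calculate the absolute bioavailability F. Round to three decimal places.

Trapezoidal AUC_0→8.5 (transdermal patch):
  [0→1.5]: (0.0+518.6)/2 × 1.5 = 388.95
  [1.5→2.5]: (518.6+620.8)/2 × 1 = 569.7
  [2.5→3.5]: (620.8+636.0)/2 × 1 = 628.4
  [3.5→5.5]: (636.0+563.1)/2 × 2 = 1199.1
  [5.5→8.5]: (563.1+408.5)/2 × 3 = 1457.4
  Sum = 4243.55 ng/mL·hr
Tail: C_last/k_e = 408.5/0.125 = 3268.000
AUC_0→∞ (transdermal patch) = 4243.55 + 3268.000 = 7511.55 ng/mL·hr
F = (AUC_ev/D_ev)/(AUC_iv/D_iv) = (7511.55/100)/(8090/50) = 75.1155/161.8 = 0.4642

F = 0.464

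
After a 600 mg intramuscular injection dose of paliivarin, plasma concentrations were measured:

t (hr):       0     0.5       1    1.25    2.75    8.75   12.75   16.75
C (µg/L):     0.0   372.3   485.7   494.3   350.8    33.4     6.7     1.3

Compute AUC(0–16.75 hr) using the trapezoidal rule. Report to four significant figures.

AUC = 2313 µg/L·hr

Trapezoidal AUC_0→16.75:
  [0→0.5]: (0.0+372.3)/2 × 0.5 = 93.075
  [0.5→1]: (372.3+485.7)/2 × 0.5 = 214.5
  [1→1.25]: (485.7+494.3)/2 × 0.25 = 122.5
  [1.25→2.75]: (494.3+350.8)/2 × 1.5 = 633.825
  [2.75→8.75]: (350.8+33.4)/2 × 6 = 1152.6
  [8.75→12.75]: (33.4+6.7)/2 × 4 = 80.2
  [12.75→16.75]: (6.7+1.3)/2 × 4 = 16.0
  Sum = 2312.7 µg/L·hr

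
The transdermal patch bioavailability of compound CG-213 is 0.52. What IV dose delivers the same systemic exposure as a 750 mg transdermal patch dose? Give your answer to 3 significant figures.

Systemic exposure from an extravascular dose = F × D_ev, so the equivalent IV dose is F × D_ev.
D_iv = F × D_ev = 0.52 × 750 = 390 mg

D_iv = 390 mg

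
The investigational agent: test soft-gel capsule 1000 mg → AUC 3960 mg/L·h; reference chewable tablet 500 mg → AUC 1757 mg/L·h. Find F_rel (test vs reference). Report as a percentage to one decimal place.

F_rel = 112.7%

F_rel = (AUC_test/D_test) / (AUC_ref/D_ref)
      = (3960/1000) / (1757/500)
      = 3.96 / 3.514 = 1.1269 = 112.69%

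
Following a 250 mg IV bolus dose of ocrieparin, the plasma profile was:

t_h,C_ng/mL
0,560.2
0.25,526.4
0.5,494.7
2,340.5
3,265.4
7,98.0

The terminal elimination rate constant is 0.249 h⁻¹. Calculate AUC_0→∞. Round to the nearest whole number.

AUC = 2313 ng/mL·h

Trapezoidal AUC_0→7:
  [0→0.25]: (560.2+526.4)/2 × 0.25 = 135.825
  [0.25→0.5]: (526.4+494.7)/2 × 0.25 = 127.6375
  [0.5→2]: (494.7+340.5)/2 × 1.5 = 626.4
  [2→3]: (340.5+265.4)/2 × 1 = 302.95
  [3→7]: (265.4+98.0)/2 × 4 = 726.8
  Sum = 1919.6125 ng/mL·h
Extrapolated tail: C_last / k_e = 98.0 / 0.249 = 393.574
AUC_0→∞ = 1919.6125 + 393.574 = 2313.1865 ng/mL·h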